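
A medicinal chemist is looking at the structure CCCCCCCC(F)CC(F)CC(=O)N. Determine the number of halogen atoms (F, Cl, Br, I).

2

Halogen atoms appear at heavy-atom positions 9, 12 (2×F).
Other groups present: 1 amide.
Halogen count: 2.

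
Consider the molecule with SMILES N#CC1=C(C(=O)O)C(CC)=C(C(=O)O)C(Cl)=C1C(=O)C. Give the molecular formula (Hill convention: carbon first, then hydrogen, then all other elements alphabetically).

Walk through each heavy atom and fill implicit hydrogens from standard valence (C 4, N 3, O 2, S 2, halogen 1):
  atom 1: N, bond orders sum to 3 (valence 3) → 0 H
  atom 2: C, bond orders sum to 4 (valence 4) → 0 H
  atom 3: C, bond orders sum to 4 (valence 4) → 0 H
  atom 4: C, bond orders sum to 4 (valence 4) → 0 H
  atom 5: C, bond orders sum to 4 (valence 4) → 0 H
  atom 6: O, bond orders sum to 2 (valence 2) → 0 H
  atom 7: O, bond orders sum to 1 (valence 2) → 1 H
  atom 8: C, bond orders sum to 4 (valence 4) → 0 H
  atom 9: C, bond orders sum to 2 (valence 4) → 2 H
  atom 10: C, bond orders sum to 1 (valence 4) → 3 H
  atom 11: C, bond orders sum to 4 (valence 4) → 0 H
  atom 12: C, bond orders sum to 4 (valence 4) → 0 H
  atom 13: O, bond orders sum to 2 (valence 2) → 0 H
  atom 14: O, bond orders sum to 1 (valence 2) → 1 H
  atom 15: C, bond orders sum to 4 (valence 4) → 0 H
  atom 16: Cl (halogen, monovalent) → 0 H
  atom 17: C, bond orders sum to 4 (valence 4) → 0 H
  atom 18: C, bond orders sum to 4 (valence 4) → 0 H
  atom 19: O, bond orders sum to 2 (valence 2) → 0 H
  atom 20: C, bond orders sum to 1 (valence 4) → 3 H
Totals → C:13, H:10, Cl:1, N:1, O:5.

C13H10ClNO5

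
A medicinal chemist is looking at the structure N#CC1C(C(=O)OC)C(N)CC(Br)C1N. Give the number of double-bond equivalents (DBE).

Degree of unsaturation = (number of rings) + (number of π bonds).
Ring closures in the SMILES: 1.
π bonds: 1 double bond (each 1 DoU), 1 triple bond (each 2 DoU) → 3 DoU from unsaturation.
Total DoU = 1 + 3 = 4.

4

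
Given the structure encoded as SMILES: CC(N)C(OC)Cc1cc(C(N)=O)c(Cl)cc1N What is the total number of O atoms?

Scan the SMILES for O atoms (remember two-letter symbols like Cl and Br are single atoms).
Oxygen count: 2.

2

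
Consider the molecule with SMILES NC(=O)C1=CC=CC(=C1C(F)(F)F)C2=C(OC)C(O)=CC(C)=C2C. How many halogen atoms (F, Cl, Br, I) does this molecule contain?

Halogen atoms appear at heavy-atom positions 11, 12, 13 (3×F).
Other groups present: 1 amide, 1 ether, 1 hydroxyl.
Halogen count: 3.

3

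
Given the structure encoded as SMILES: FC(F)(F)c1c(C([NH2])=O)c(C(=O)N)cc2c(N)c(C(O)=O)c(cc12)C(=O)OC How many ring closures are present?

In SMILES, each pair of matching ring-closure digits denotes one ring-closing bond; the number of such bonds equals the number of independent rings.
Ring-closure bonds here: 2.

2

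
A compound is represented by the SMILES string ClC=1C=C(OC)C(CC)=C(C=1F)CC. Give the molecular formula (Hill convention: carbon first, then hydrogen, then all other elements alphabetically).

Walk through each heavy atom and fill implicit hydrogens from standard valence (C 4, N 3, O 2, S 2, halogen 1):
  atom 1: Cl (halogen, monovalent) → 0 H
  atom 2: C, bond orders sum to 4 (valence 4) → 0 H
  atom 3: C, bond orders sum to 3 (valence 4) → 1 H
  atom 4: C, bond orders sum to 4 (valence 4) → 0 H
  atom 5: O, bond orders sum to 2 (valence 2) → 0 H
  atom 6: C, bond orders sum to 1 (valence 4) → 3 H
  atom 7: C, bond orders sum to 4 (valence 4) → 0 H
  atom 8: C, bond orders sum to 2 (valence 4) → 2 H
  atom 9: C, bond orders sum to 1 (valence 4) → 3 H
  atom 10: C, bond orders sum to 4 (valence 4) → 0 H
  atom 11: C, bond orders sum to 4 (valence 4) → 0 H
  atom 12: F (halogen, monovalent) → 0 H
  atom 13: C, bond orders sum to 2 (valence 4) → 2 H
  atom 14: C, bond orders sum to 1 (valence 4) → 3 H
Totals → C:11, H:14, Cl:1, F:1, O:1.
In Hill order: C11H14ClFO.

C11H14ClFO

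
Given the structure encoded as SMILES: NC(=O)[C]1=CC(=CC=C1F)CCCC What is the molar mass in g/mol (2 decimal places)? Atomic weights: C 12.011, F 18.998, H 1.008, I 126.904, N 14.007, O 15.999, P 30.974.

First, the molecular formula is C11H14FNO (counting implicit H from valence).
  C: 11 × 12.011 = 132.121
  F: 1 × 18.998 = 18.998
  H: 14 × 1.008 = 14.112
  N: 1 × 14.007 = 14.007
  O: 1 × 15.999 = 15.999
Sum: 11×12.011 + 1×18.998 + 14×1.008 + 1×14.007 + 1×15.999 = 195.237 → 195.24 g/mol.

195.24 g/mol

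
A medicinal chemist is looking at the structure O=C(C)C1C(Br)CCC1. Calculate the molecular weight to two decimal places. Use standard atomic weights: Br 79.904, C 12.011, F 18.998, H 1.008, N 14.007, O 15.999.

First, the molecular formula is C7H11BrO (counting implicit H from valence).
  Br: 1 × 79.904 = 79.904
  C: 7 × 12.011 = 84.077
  H: 11 × 1.008 = 11.088
  O: 1 × 15.999 = 15.999
Sum: 1×79.904 + 7×12.011 + 11×1.008 + 1×15.999 = 191.068 → 191.07 g/mol.

191.07 g/mol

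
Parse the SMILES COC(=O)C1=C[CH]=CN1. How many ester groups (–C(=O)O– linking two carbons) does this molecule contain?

1

The ester motif appears at heavy-atom position 3 in the SMILES.
Ester count: 1.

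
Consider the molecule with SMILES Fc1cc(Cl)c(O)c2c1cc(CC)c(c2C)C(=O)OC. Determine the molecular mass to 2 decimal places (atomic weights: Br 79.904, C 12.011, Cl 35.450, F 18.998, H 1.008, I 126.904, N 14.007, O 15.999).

296.72 g/mol

First, the molecular formula is C15H14ClFO3 (counting implicit H from valence).
  C: 15 × 12.011 = 180.165
  Cl: 1 × 35.450 = 35.450
  F: 1 × 18.998 = 18.998
  H: 14 × 1.008 = 14.112
  O: 3 × 15.999 = 47.997
Sum: 15×12.011 + 1×35.450 + 1×18.998 + 14×1.008 + 3×15.999 = 296.722 → 296.72 g/mol.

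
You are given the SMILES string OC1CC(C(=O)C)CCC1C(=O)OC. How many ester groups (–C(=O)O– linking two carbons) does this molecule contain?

The ester motif appears at heavy-atom position 11 in the SMILES.
Other groups present: 1 hydroxyl, 1 ketone.
Ester count: 1.

1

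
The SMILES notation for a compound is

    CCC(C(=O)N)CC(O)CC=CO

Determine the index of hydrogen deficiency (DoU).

Molecular formula: C9H17NO3.
DoU = (2C + 2 + N − H − X) / 2, where X is the halogen count and O/S are ignored.
    = (2·9 + 2 + 1 − 17 − 0) / 2 = 4 / 2 = 2.

2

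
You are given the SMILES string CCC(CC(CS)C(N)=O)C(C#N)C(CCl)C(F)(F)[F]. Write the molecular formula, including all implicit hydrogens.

C12H18ClF3N2OS

Walk through each heavy atom and fill implicit hydrogens from standard valence (C 4, N 3, O 2, S 2, halogen 1):
  atom 1: C, bond orders sum to 1 (valence 4) → 3 H
  atom 2: C, bond orders sum to 2 (valence 4) → 2 H
  atom 3: C, bond orders sum to 3 (valence 4) → 1 H
  atom 4: C, bond orders sum to 2 (valence 4) → 2 H
  atom 5: C, bond orders sum to 3 (valence 4) → 1 H
  atom 6: C, bond orders sum to 2 (valence 4) → 2 H
  atom 7: S, bond orders sum to 1 (valence 2) → 1 H
  atom 8: C, bond orders sum to 4 (valence 4) → 0 H
  atom 9: N, bond orders sum to 1 (valence 3) → 2 H
  atom 10: O, bond orders sum to 2 (valence 2) → 0 H
  atom 11: C, bond orders sum to 3 (valence 4) → 1 H
  atom 12: C, bond orders sum to 4 (valence 4) → 0 H
  atom 13: N, bond orders sum to 3 (valence 3) → 0 H
  atom 14: C, bond orders sum to 3 (valence 4) → 1 H
  atom 15: C, bond orders sum to 2 (valence 4) → 2 H
  atom 16: Cl (halogen, monovalent) → 0 H
  atom 17: C, bond orders sum to 4 (valence 4) → 0 H
  atom 18: F (halogen, monovalent) → 0 H
  atom 19: F (halogen, monovalent) → 0 H
  atom 20: F with explicit H count 0
Totals → C:12, H:18, Cl:1, F:3, N:2, O:1, S:1.
In Hill order: C12H18ClF3N2OS.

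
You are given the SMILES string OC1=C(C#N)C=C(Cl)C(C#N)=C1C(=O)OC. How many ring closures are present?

In SMILES, each pair of matching ring-closure digits denotes one ring-closing bond; the number of such bonds equals the number of independent rings.
Ring-closure bonds here: 1.

1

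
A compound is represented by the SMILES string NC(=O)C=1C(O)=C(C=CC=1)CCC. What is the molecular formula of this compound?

Walk through each heavy atom and fill implicit hydrogens from standard valence (C 4, N 3, O 2, S 2, halogen 1):
  atom 1: N, bond orders sum to 1 (valence 3) → 2 H
  atom 2: C, bond orders sum to 4 (valence 4) → 0 H
  atom 3: O, bond orders sum to 2 (valence 2) → 0 H
  atom 4: C, bond orders sum to 4 (valence 4) → 0 H
  atom 5: C, bond orders sum to 4 (valence 4) → 0 H
  atom 6: O, bond orders sum to 1 (valence 2) → 1 H
  atom 7: C, bond orders sum to 4 (valence 4) → 0 H
  atom 8: C, bond orders sum to 3 (valence 4) → 1 H
  atom 9: C, bond orders sum to 3 (valence 4) → 1 H
  atom 10: C, bond orders sum to 3 (valence 4) → 1 H
  atom 11: C, bond orders sum to 2 (valence 4) → 2 H
  atom 12: C, bond orders sum to 2 (valence 4) → 2 H
  atom 13: C, bond orders sum to 1 (valence 4) → 3 H
Totals → C:10, H:13, N:1, O:2.
In Hill order: C10H13NO2.

C10H13NO2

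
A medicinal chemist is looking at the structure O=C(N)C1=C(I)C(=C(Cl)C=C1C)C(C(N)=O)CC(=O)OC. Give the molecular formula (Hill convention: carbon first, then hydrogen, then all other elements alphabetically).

C13H14ClIN2O4

Walk through each heavy atom and fill implicit hydrogens from standard valence (C 4, N 3, O 2, S 2, halogen 1):
  atom 1: O, bond orders sum to 2 (valence 2) → 0 H
  atom 2: C, bond orders sum to 4 (valence 4) → 0 H
  atom 3: N, bond orders sum to 1 (valence 3) → 2 H
  atom 4: C, bond orders sum to 4 (valence 4) → 0 H
  atom 5: C, bond orders sum to 4 (valence 4) → 0 H
  atom 6: I (halogen, monovalent) → 0 H
  atom 7: C, bond orders sum to 4 (valence 4) → 0 H
  atom 8: C, bond orders sum to 4 (valence 4) → 0 H
  atom 9: Cl (halogen, monovalent) → 0 H
  atom 10: C, bond orders sum to 3 (valence 4) → 1 H
  atom 11: C, bond orders sum to 4 (valence 4) → 0 H
  atom 12: C, bond orders sum to 1 (valence 4) → 3 H
  atom 13: C, bond orders sum to 3 (valence 4) → 1 H
  atom 14: C, bond orders sum to 4 (valence 4) → 0 H
  atom 15: N, bond orders sum to 1 (valence 3) → 2 H
  atom 16: O, bond orders sum to 2 (valence 2) → 0 H
  atom 17: C, bond orders sum to 2 (valence 4) → 2 H
  atom 18: C, bond orders sum to 4 (valence 4) → 0 H
  atom 19: O, bond orders sum to 2 (valence 2) → 0 H
  atom 20: O, bond orders sum to 2 (valence 2) → 0 H
  atom 21: C, bond orders sum to 1 (valence 4) → 3 H
Totals → C:13, H:14, Cl:1, I:1, N:2, O:4.
In Hill order: C13H14ClIN2O4.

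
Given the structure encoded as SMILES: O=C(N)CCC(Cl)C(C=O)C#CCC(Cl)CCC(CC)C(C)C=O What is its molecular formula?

Walk through each heavy atom and fill implicit hydrogens from standard valence (C 4, N 3, O 2, S 2, halogen 1):
  atom 1: O, bond orders sum to 2 (valence 2) → 0 H
  atom 2: C, bond orders sum to 4 (valence 4) → 0 H
  atom 3: N, bond orders sum to 1 (valence 3) → 2 H
  atom 4: C, bond orders sum to 2 (valence 4) → 2 H
  atom 5: C, bond orders sum to 2 (valence 4) → 2 H
  atom 6: C, bond orders sum to 3 (valence 4) → 1 H
  atom 7: Cl (halogen, monovalent) → 0 H
  atom 8: C, bond orders sum to 3 (valence 4) → 1 H
  atom 9: C, bond orders sum to 3 (valence 4) → 1 H
  atom 10: O, bond orders sum to 2 (valence 2) → 0 H
  atom 11: C, bond orders sum to 4 (valence 4) → 0 H
  atom 12: C, bond orders sum to 4 (valence 4) → 0 H
  atom 13: C, bond orders sum to 2 (valence 4) → 2 H
  atom 14: C, bond orders sum to 3 (valence 4) → 1 H
  atom 15: Cl (halogen, monovalent) → 0 H
  atom 16: C, bond orders sum to 2 (valence 4) → 2 H
  atom 17: C, bond orders sum to 2 (valence 4) → 2 H
  atom 18: C, bond orders sum to 3 (valence 4) → 1 H
  atom 19: C, bond orders sum to 2 (valence 4) → 2 H
  atom 20: C, bond orders sum to 1 (valence 4) → 3 H
  atom 21: C, bond orders sum to 3 (valence 4) → 1 H
  atom 22: C, bond orders sum to 1 (valence 4) → 3 H
  atom 23: C, bond orders sum to 3 (valence 4) → 1 H
  atom 24: O, bond orders sum to 2 (valence 2) → 0 H
Totals → C:18, H:27, Cl:2, N:1, O:3.

C18H27Cl2NO3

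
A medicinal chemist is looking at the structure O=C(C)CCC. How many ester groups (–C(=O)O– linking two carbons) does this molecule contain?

0

Scan the SMILES for the ester motif — none present.
Groups that are present: 1 ketone.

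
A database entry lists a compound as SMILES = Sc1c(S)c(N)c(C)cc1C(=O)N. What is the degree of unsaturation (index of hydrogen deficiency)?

Molecular formula: C8H10N2OS2.
DoU = (2C + 2 + N − H − X) / 2, where X is the halogen count and O/S are ignored.
    = (2·8 + 2 + 2 − 10 − 0) / 2 = 10 / 2 = 5.

5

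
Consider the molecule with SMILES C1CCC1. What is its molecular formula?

C4H8

Walk through each heavy atom and fill implicit hydrogens from standard valence (C 4, N 3, O 2, S 2, halogen 1):
  atom 1: C, bond orders sum to 2 (valence 4) → 2 H
  atom 2: C, bond orders sum to 2 (valence 4) → 2 H
  atom 3: C, bond orders sum to 2 (valence 4) → 2 H
  atom 4: C, bond orders sum to 2 (valence 4) → 2 H
Totals → C:4, H:8.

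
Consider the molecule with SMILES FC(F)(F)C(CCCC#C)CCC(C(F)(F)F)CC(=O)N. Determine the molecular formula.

C13H17F6NO

Walk through each heavy atom and fill implicit hydrogens from standard valence (C 4, N 3, O 2, S 2, halogen 1):
  atom 1: F (halogen, monovalent) → 0 H
  atom 2: C, bond orders sum to 4 (valence 4) → 0 H
  atom 3: F (halogen, monovalent) → 0 H
  atom 4: F (halogen, monovalent) → 0 H
  atom 5: C, bond orders sum to 3 (valence 4) → 1 H
  atom 6: C, bond orders sum to 2 (valence 4) → 2 H
  atom 7: C, bond orders sum to 2 (valence 4) → 2 H
  atom 8: C, bond orders sum to 2 (valence 4) → 2 H
  atom 9: C, bond orders sum to 4 (valence 4) → 0 H
  atom 10: C, bond orders sum to 3 (valence 4) → 1 H
  atom 11: C, bond orders sum to 2 (valence 4) → 2 H
  atom 12: C, bond orders sum to 2 (valence 4) → 2 H
  atom 13: C, bond orders sum to 3 (valence 4) → 1 H
  atom 14: C, bond orders sum to 4 (valence 4) → 0 H
  atom 15: F (halogen, monovalent) → 0 H
  atom 16: F (halogen, monovalent) → 0 H
  atom 17: F (halogen, monovalent) → 0 H
  atom 18: C, bond orders sum to 2 (valence 4) → 2 H
  atom 19: C, bond orders sum to 4 (valence 4) → 0 H
  atom 20: O, bond orders sum to 2 (valence 2) → 0 H
  atom 21: N, bond orders sum to 1 (valence 3) → 2 H
Totals → C:13, H:17, F:6, N:1, O:1.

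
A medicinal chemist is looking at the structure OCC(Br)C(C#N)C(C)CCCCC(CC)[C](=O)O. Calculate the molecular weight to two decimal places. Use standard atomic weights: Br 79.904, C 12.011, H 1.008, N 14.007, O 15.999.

334.25 g/mol

First, the molecular formula is C14H24BrNO3 (counting implicit H from valence).
  Br: 1 × 79.904 = 79.904
  C: 14 × 12.011 = 168.154
  H: 24 × 1.008 = 24.192
  N: 1 × 14.007 = 14.007
  O: 3 × 15.999 = 47.997
Sum: 1×79.904 + 14×12.011 + 24×1.008 + 1×14.007 + 3×15.999 = 334.254 → 334.25 g/mol.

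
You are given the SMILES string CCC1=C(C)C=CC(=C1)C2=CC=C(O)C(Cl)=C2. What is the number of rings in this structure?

2

In SMILES, each pair of matching ring-closure digits denotes one ring-closing bond; the number of such bonds equals the number of independent rings.
Ring-closure bonds here: 2.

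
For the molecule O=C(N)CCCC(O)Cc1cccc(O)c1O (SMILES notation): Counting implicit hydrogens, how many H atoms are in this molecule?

Walk through each heavy atom and fill implicit hydrogens from standard valence (C 4, N 3, O 2, S 2, halogen 1); for lowercase aromatic atoms, an aromatic c carries 1 H when it has two neighbours and 0 H with three, and aromatic n carries 0 H:
  atom 1: O, bond orders sum to 2 (valence 2) → 0 H
  atom 2: C, bond orders sum to 4 (valence 4) → 0 H
  atom 3: N, bond orders sum to 1 (valence 3) → 2 H
  atom 4: C, bond orders sum to 2 (valence 4) → 2 H
  atom 5: C, bond orders sum to 2 (valence 4) → 2 H
  atom 6: C, bond orders sum to 2 (valence 4) → 2 H
  atom 7: C, bond orders sum to 3 (valence 4) → 1 H
  atom 8: O, bond orders sum to 1 (valence 2) → 1 H
  atom 9: C, bond orders sum to 2 (valence 4) → 2 H
  atom 10: aromatic c, 3 neighbours → 0 H
  atom 11: aromatic c, 2 neighbours → 1 H
  atom 12: aromatic c, 2 neighbours → 1 H
  atom 13: aromatic c, 2 neighbours → 1 H
  atom 14: aromatic c, 3 neighbours → 0 H
  atom 15: O, bond orders sum to 1 (valence 2) → 1 H
  atom 16: aromatic c, 3 neighbours → 0 H
  atom 17: O, bond orders sum to 1 (valence 2) → 1 H
Total hydrogens: 17.

17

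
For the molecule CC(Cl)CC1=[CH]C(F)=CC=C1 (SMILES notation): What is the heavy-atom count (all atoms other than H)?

11

Every atom symbol written in the SMILES (organic subset) is one heavy atom; implicit H are not written.
Heavy atoms by element → C:9, Cl:1, F:1.
Total: 11.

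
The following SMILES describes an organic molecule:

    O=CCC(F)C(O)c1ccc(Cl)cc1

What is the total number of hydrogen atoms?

10

Walk through each heavy atom and fill implicit hydrogens from standard valence (C 4, N 3, O 2, S 2, halogen 1); for lowercase aromatic atoms, an aromatic c carries 1 H when it has two neighbours and 0 H with three, and aromatic n carries 0 H:
  atom 1: O, bond orders sum to 2 (valence 2) → 0 H
  atom 2: C, bond orders sum to 3 (valence 4) → 1 H
  atom 3: C, bond orders sum to 2 (valence 4) → 2 H
  atom 4: C, bond orders sum to 3 (valence 4) → 1 H
  atom 5: F (halogen, monovalent) → 0 H
  atom 6: C, bond orders sum to 3 (valence 4) → 1 H
  atom 7: O, bond orders sum to 1 (valence 2) → 1 H
  atom 8: aromatic c, 3 neighbours → 0 H
  atom 9: aromatic c, 2 neighbours → 1 H
  atom 10: aromatic c, 2 neighbours → 1 H
  atom 11: aromatic c, 3 neighbours → 0 H
  atom 12: Cl (halogen, monovalent) → 0 H
  atom 13: aromatic c, 2 neighbours → 1 H
  atom 14: aromatic c, 2 neighbours → 1 H
Total hydrogens: 10.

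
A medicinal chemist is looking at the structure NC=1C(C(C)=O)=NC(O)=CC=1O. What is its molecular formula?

Walk through each heavy atom and fill implicit hydrogens from standard valence (C 4, N 3, O 2, S 2, halogen 1):
  atom 1: N, bond orders sum to 1 (valence 3) → 2 H
  atom 2: C, bond orders sum to 4 (valence 4) → 0 H
  atom 3: C, bond orders sum to 4 (valence 4) → 0 H
  atom 4: C, bond orders sum to 4 (valence 4) → 0 H
  atom 5: C, bond orders sum to 1 (valence 4) → 3 H
  atom 6: O, bond orders sum to 2 (valence 2) → 0 H
  atom 7: N, bond orders sum to 3 (valence 3) → 0 H
  atom 8: C, bond orders sum to 4 (valence 4) → 0 H
  atom 9: O, bond orders sum to 1 (valence 2) → 1 H
  atom 10: C, bond orders sum to 3 (valence 4) → 1 H
  atom 11: C, bond orders sum to 4 (valence 4) → 0 H
  atom 12: O, bond orders sum to 1 (valence 2) → 1 H
Totals → C:7, H:8, N:2, O:3.
In Hill order: C7H8N2O3.

C7H8N2O3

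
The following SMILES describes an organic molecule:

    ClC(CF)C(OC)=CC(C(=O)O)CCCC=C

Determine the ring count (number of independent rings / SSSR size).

0

In SMILES, each pair of matching ring-closure digits denotes one ring-closing bond; the number of such bonds equals the number of independent rings.
Ring-closure bonds here: 0.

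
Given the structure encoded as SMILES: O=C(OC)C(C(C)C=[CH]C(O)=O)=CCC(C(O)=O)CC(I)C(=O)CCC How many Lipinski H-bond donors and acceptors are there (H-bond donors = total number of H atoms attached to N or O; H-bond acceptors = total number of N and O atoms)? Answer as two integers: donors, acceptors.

Donors: find every N or O and count the H atoms it carries.
  atom 1 (O): bond orders sum to 2 → 0 H
  atom 3 (O): bond orders sum to 2 → 0 H
  atom 11 (O): bond orders sum to 1 → 1 H
  atom 12 (O): bond orders sum to 2 → 0 H
  atom 17 (O): bond orders sum to 1 → 1 H
  atom 18 (O): bond orders sum to 2 → 0 H
  atom 23 (O): bond orders sum to 2 → 0 H
Lipinski HBD = 2.
Acceptors: N atoms = 0, O atoms = 7 → HBA = 7.

2, 7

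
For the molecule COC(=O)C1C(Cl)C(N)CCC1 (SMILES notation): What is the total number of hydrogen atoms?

14

Walk through each heavy atom and fill implicit hydrogens from standard valence (C 4, N 3, O 2, S 2, halogen 1):
  atom 1: C, bond orders sum to 1 (valence 4) → 3 H
  atom 2: O, bond orders sum to 2 (valence 2) → 0 H
  atom 3: C, bond orders sum to 4 (valence 4) → 0 H
  atom 4: O, bond orders sum to 2 (valence 2) → 0 H
  atom 5: C, bond orders sum to 3 (valence 4) → 1 H
  atom 6: C, bond orders sum to 3 (valence 4) → 1 H
  atom 7: Cl (halogen, monovalent) → 0 H
  atom 8: C, bond orders sum to 3 (valence 4) → 1 H
  atom 9: N, bond orders sum to 1 (valence 3) → 2 H
  atom 10: C, bond orders sum to 2 (valence 4) → 2 H
  atom 11: C, bond orders sum to 2 (valence 4) → 2 H
  atom 12: C, bond orders sum to 2 (valence 4) → 2 H
Total hydrogens: 14.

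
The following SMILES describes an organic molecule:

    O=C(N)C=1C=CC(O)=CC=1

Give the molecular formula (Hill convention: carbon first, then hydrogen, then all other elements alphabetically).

C7H7NO2

Walk through each heavy atom and fill implicit hydrogens from standard valence (C 4, N 3, O 2, S 2, halogen 1):
  atom 1: O, bond orders sum to 2 (valence 2) → 0 H
  atom 2: C, bond orders sum to 4 (valence 4) → 0 H
  atom 3: N, bond orders sum to 1 (valence 3) → 2 H
  atom 4: C, bond orders sum to 4 (valence 4) → 0 H
  atom 5: C, bond orders sum to 3 (valence 4) → 1 H
  atom 6: C, bond orders sum to 3 (valence 4) → 1 H
  atom 7: C, bond orders sum to 4 (valence 4) → 0 H
  atom 8: O, bond orders sum to 1 (valence 2) → 1 H
  atom 9: C, bond orders sum to 3 (valence 4) → 1 H
  atom 10: C, bond orders sum to 3 (valence 4) → 1 H
Totals → C:7, H:7, N:1, O:2.
In Hill order: C7H7NO2.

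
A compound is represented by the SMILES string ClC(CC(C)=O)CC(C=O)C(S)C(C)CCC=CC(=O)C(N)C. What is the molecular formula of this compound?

C17H28ClNO3S

Walk through each heavy atom and fill implicit hydrogens from standard valence (C 4, N 3, O 2, S 2, halogen 1):
  atom 1: Cl (halogen, monovalent) → 0 H
  atom 2: C, bond orders sum to 3 (valence 4) → 1 H
  atom 3: C, bond orders sum to 2 (valence 4) → 2 H
  atom 4: C, bond orders sum to 4 (valence 4) → 0 H
  atom 5: C, bond orders sum to 1 (valence 4) → 3 H
  atom 6: O, bond orders sum to 2 (valence 2) → 0 H
  atom 7: C, bond orders sum to 2 (valence 4) → 2 H
  atom 8: C, bond orders sum to 3 (valence 4) → 1 H
  atom 9: C, bond orders sum to 3 (valence 4) → 1 H
  atom 10: O, bond orders sum to 2 (valence 2) → 0 H
  atom 11: C, bond orders sum to 3 (valence 4) → 1 H
  atom 12: S, bond orders sum to 1 (valence 2) → 1 H
  atom 13: C, bond orders sum to 3 (valence 4) → 1 H
  atom 14: C, bond orders sum to 1 (valence 4) → 3 H
  atom 15: C, bond orders sum to 2 (valence 4) → 2 H
  atom 16: C, bond orders sum to 2 (valence 4) → 2 H
  atom 17: C, bond orders sum to 3 (valence 4) → 1 H
  atom 18: C, bond orders sum to 3 (valence 4) → 1 H
  atom 19: C, bond orders sum to 4 (valence 4) → 0 H
  atom 20: O, bond orders sum to 2 (valence 2) → 0 H
  atom 21: C, bond orders sum to 3 (valence 4) → 1 H
  atom 22: N, bond orders sum to 1 (valence 3) → 2 H
  atom 23: C, bond orders sum to 1 (valence 4) → 3 H
Totals → C:17, H:28, Cl:1, N:1, O:3, S:1.
In Hill order: C17H28ClNO3S.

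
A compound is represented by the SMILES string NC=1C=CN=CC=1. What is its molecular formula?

Walk through each heavy atom and fill implicit hydrogens from standard valence (C 4, N 3, O 2, S 2, halogen 1):
  atom 1: N, bond orders sum to 1 (valence 3) → 2 H
  atom 2: C, bond orders sum to 4 (valence 4) → 0 H
  atom 3: C, bond orders sum to 3 (valence 4) → 1 H
  atom 4: C, bond orders sum to 3 (valence 4) → 1 H
  atom 5: N, bond orders sum to 3 (valence 3) → 0 H
  atom 6: C, bond orders sum to 3 (valence 4) → 1 H
  atom 7: C, bond orders sum to 3 (valence 4) → 1 H
Totals → C:5, H:6, N:2.
In Hill order: C5H6N2.

C5H6N2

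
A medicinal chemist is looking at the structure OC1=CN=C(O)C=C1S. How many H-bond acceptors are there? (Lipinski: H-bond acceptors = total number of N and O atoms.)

N atoms: 1; O atoms: 2.
Lipinski HBA = 1 + 2 = 3.

3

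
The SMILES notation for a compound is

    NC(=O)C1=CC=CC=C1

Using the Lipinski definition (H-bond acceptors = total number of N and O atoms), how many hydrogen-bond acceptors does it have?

N atoms: 1; O atoms: 1.
Lipinski HBA = 1 + 1 = 2.

2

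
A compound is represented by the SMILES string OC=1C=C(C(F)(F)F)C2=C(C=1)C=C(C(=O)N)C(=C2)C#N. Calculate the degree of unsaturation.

10

Degree of unsaturation = (number of rings) + (number of π bonds).
Ring closures in the SMILES: 2.
π bonds: 6 double bonds (each 1 DoU), 1 triple bond (each 2 DoU) → 8 DoU from unsaturation.
Total DoU = 2 + 8 = 10.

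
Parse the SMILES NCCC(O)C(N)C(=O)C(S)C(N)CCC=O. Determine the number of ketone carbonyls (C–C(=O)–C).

The ketone motif appears at heavy-atom position 8 in the SMILES.
Other groups present: 1 aldehyde, 1 hydroxyl, 3 primary amine, 1 thiol.
Ketone count: 1.

1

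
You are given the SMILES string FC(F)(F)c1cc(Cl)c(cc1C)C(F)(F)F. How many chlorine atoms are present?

Scan the SMILES for Cl atoms (remember two-letter symbols like Cl and Br are single atoms).
Chlorine count: 1.

1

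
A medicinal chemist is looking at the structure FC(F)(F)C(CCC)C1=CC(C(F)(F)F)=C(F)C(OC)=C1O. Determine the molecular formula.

Walk through each heavy atom and fill implicit hydrogens from standard valence (C 4, N 3, O 2, S 2, halogen 1):
  atom 1: F (halogen, monovalent) → 0 H
  atom 2: C, bond orders sum to 4 (valence 4) → 0 H
  atom 3: F (halogen, monovalent) → 0 H
  atom 4: F (halogen, monovalent) → 0 H
  atom 5: C, bond orders sum to 3 (valence 4) → 1 H
  atom 6: C, bond orders sum to 2 (valence 4) → 2 H
  atom 7: C, bond orders sum to 2 (valence 4) → 2 H
  atom 8: C, bond orders sum to 1 (valence 4) → 3 H
  atom 9: C, bond orders sum to 4 (valence 4) → 0 H
  atom 10: C, bond orders sum to 3 (valence 4) → 1 H
  atom 11: C, bond orders sum to 4 (valence 4) → 0 H
  atom 12: C, bond orders sum to 4 (valence 4) → 0 H
  atom 13: F (halogen, monovalent) → 0 H
  atom 14: F (halogen, monovalent) → 0 H
  atom 15: F (halogen, monovalent) → 0 H
  atom 16: C, bond orders sum to 4 (valence 4) → 0 H
  atom 17: F (halogen, monovalent) → 0 H
  atom 18: C, bond orders sum to 4 (valence 4) → 0 H
  atom 19: O, bond orders sum to 2 (valence 2) → 0 H
  atom 20: C, bond orders sum to 1 (valence 4) → 3 H
  atom 21: C, bond orders sum to 4 (valence 4) → 0 H
  atom 22: O, bond orders sum to 1 (valence 2) → 1 H
Totals → C:13, H:13, F:7, O:2.
In Hill order: C13H13F7O2.

C13H13F7O2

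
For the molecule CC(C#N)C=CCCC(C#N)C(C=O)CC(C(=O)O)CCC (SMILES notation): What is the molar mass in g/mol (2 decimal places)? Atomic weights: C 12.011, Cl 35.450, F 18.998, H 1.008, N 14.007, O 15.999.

First, the molecular formula is C17H24N2O3 (counting implicit H from valence).
  C: 17 × 12.011 = 204.187
  H: 24 × 1.008 = 24.192
  N: 2 × 14.007 = 28.014
  O: 3 × 15.999 = 47.997
Sum: 17×12.011 + 24×1.008 + 2×14.007 + 3×15.999 = 304.390 → 304.39 g/mol.

304.39 g/mol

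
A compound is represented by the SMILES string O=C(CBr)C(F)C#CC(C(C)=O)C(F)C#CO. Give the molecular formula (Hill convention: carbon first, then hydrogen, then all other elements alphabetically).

C11H9BrF2O3

Walk through each heavy atom and fill implicit hydrogens from standard valence (C 4, N 3, O 2, S 2, halogen 1):
  atom 1: O, bond orders sum to 2 (valence 2) → 0 H
  atom 2: C, bond orders sum to 4 (valence 4) → 0 H
  atom 3: C, bond orders sum to 2 (valence 4) → 2 H
  atom 4: Br (halogen, monovalent) → 0 H
  atom 5: C, bond orders sum to 3 (valence 4) → 1 H
  atom 6: F (halogen, monovalent) → 0 H
  atom 7: C, bond orders sum to 4 (valence 4) → 0 H
  atom 8: C, bond orders sum to 4 (valence 4) → 0 H
  atom 9: C, bond orders sum to 3 (valence 4) → 1 H
  atom 10: C, bond orders sum to 4 (valence 4) → 0 H
  atom 11: C, bond orders sum to 1 (valence 4) → 3 H
  atom 12: O, bond orders sum to 2 (valence 2) → 0 H
  atom 13: C, bond orders sum to 3 (valence 4) → 1 H
  atom 14: F (halogen, monovalent) → 0 H
  atom 15: C, bond orders sum to 4 (valence 4) → 0 H
  atom 16: C, bond orders sum to 4 (valence 4) → 0 H
  atom 17: O, bond orders sum to 1 (valence 2) → 1 H
Totals → C:11, H:9, Br:1, F:2, O:3.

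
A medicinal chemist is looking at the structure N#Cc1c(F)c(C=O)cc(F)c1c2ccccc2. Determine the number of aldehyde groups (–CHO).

The aldehyde motif appears at heavy-atom position 7 in the SMILES.
Other groups present: 1 nitrile.
Aldehyde count: 1.

1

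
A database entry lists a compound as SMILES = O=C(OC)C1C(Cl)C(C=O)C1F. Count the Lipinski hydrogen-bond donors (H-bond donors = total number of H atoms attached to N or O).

Donors: find every N or O and count the H atoms it carries.
  atom 1 (O): bond orders sum to 2 → 0 H
  atom 3 (O): bond orders sum to 2 → 0 H
  atom 10 (O): bond orders sum to 2 → 0 H
Lipinski HBD = 0.

0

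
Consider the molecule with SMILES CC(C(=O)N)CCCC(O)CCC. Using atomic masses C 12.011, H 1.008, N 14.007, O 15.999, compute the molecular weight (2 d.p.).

First, the molecular formula is C10H21NO2 (counting implicit H from valence).
  C: 10 × 12.011 = 120.110
  H: 21 × 1.008 = 21.168
  N: 1 × 14.007 = 14.007
  O: 2 × 15.999 = 31.998
Sum: 10×12.011 + 21×1.008 + 1×14.007 + 2×15.999 = 187.283 → 187.28 g/mol.

187.28 g/mol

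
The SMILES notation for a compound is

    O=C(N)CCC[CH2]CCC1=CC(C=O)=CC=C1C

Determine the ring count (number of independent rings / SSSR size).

1

In SMILES, each pair of matching ring-closure digits denotes one ring-closing bond; the number of such bonds equals the number of independent rings.
Ring-closure bonds here: 1.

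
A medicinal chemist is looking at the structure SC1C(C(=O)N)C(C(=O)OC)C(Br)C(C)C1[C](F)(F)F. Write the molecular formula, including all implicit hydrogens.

Walk through each heavy atom and fill implicit hydrogens from standard valence (C 4, N 3, O 2, S 2, halogen 1):
  atom 1: S, bond orders sum to 1 (valence 2) → 1 H
  atom 2: C, bond orders sum to 3 (valence 4) → 1 H
  atom 3: C, bond orders sum to 3 (valence 4) → 1 H
  atom 4: C, bond orders sum to 4 (valence 4) → 0 H
  atom 5: O, bond orders sum to 2 (valence 2) → 0 H
  atom 6: N, bond orders sum to 1 (valence 3) → 2 H
  atom 7: C, bond orders sum to 3 (valence 4) → 1 H
  atom 8: C, bond orders sum to 4 (valence 4) → 0 H
  atom 9: O, bond orders sum to 2 (valence 2) → 0 H
  atom 10: O, bond orders sum to 2 (valence 2) → 0 H
  atom 11: C, bond orders sum to 1 (valence 4) → 3 H
  atom 12: C, bond orders sum to 3 (valence 4) → 1 H
  atom 13: Br (halogen, monovalent) → 0 H
  atom 14: C, bond orders sum to 3 (valence 4) → 1 H
  atom 15: C, bond orders sum to 1 (valence 4) → 3 H
  atom 16: C, bond orders sum to 3 (valence 4) → 1 H
  atom 17: C with explicit H count 0
  atom 18: F (halogen, monovalent) → 0 H
  atom 19: F (halogen, monovalent) → 0 H
  atom 20: F (halogen, monovalent) → 0 H
Totals → C:11, H:15, Br:1, F:3, N:1, O:3, S:1.
In Hill order: C11H15BrF3NO3S.

C11H15BrF3NO3S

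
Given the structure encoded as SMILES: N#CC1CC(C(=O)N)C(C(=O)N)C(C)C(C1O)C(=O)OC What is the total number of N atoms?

Scan the SMILES for N atoms (remember two-letter symbols like Cl and Br are single atoms).
Nitrogen count: 3.

3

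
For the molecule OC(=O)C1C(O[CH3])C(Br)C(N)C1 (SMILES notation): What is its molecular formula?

Walk through each heavy atom and fill implicit hydrogens from standard valence (C 4, N 3, O 2, S 2, halogen 1):
  atom 1: O, bond orders sum to 1 (valence 2) → 1 H
  atom 2: C, bond orders sum to 4 (valence 4) → 0 H
  atom 3: O, bond orders sum to 2 (valence 2) → 0 H
  atom 4: C, bond orders sum to 3 (valence 4) → 1 H
  atom 5: C, bond orders sum to 3 (valence 4) → 1 H
  atom 6: O, bond orders sum to 2 (valence 2) → 0 H
  atom 7: C with explicit H count 3
  atom 8: C, bond orders sum to 3 (valence 4) → 1 H
  atom 9: Br (halogen, monovalent) → 0 H
  atom 10: C, bond orders sum to 3 (valence 4) → 1 H
  atom 11: N, bond orders sum to 1 (valence 3) → 2 H
  atom 12: C, bond orders sum to 2 (valence 4) → 2 H
Totals → C:7, H:12, Br:1, N:1, O:3.
In Hill order: C7H12BrNO3.

C7H12BrNO3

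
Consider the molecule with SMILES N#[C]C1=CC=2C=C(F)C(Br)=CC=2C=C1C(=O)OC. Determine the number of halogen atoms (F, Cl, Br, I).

2

Halogen atoms appear at heavy-atom positions 8, 10 (1×Br, 1×F).
Other groups present: 1 ester, 1 nitrile.
Halogen count: 2.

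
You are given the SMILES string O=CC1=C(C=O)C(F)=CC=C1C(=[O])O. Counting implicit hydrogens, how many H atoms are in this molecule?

5

Walk through each heavy atom and fill implicit hydrogens from standard valence (C 4, N 3, O 2, S 2, halogen 1):
  atom 1: O, bond orders sum to 2 (valence 2) → 0 H
  atom 2: C, bond orders sum to 3 (valence 4) → 1 H
  atom 3: C, bond orders sum to 4 (valence 4) → 0 H
  atom 4: C, bond orders sum to 4 (valence 4) → 0 H
  atom 5: C, bond orders sum to 3 (valence 4) → 1 H
  atom 6: O, bond orders sum to 2 (valence 2) → 0 H
  atom 7: C, bond orders sum to 4 (valence 4) → 0 H
  atom 8: F (halogen, monovalent) → 0 H
  atom 9: C, bond orders sum to 3 (valence 4) → 1 H
  atom 10: C, bond orders sum to 3 (valence 4) → 1 H
  atom 11: C, bond orders sum to 4 (valence 4) → 0 H
  atom 12: C, bond orders sum to 4 (valence 4) → 0 H
  atom 13: O with explicit H count 0
  atom 14: O, bond orders sum to 1 (valence 2) → 1 H
Total hydrogens: 5.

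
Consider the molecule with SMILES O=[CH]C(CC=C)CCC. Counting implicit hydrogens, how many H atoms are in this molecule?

14

Walk through each heavy atom and fill implicit hydrogens from standard valence (C 4, N 3, O 2, S 2, halogen 1):
  atom 1: O, bond orders sum to 2 (valence 2) → 0 H
  atom 2: C with explicit H count 1
  atom 3: C, bond orders sum to 3 (valence 4) → 1 H
  atom 4: C, bond orders sum to 2 (valence 4) → 2 H
  atom 5: C, bond orders sum to 3 (valence 4) → 1 H
  atom 6: C, bond orders sum to 2 (valence 4) → 2 H
  atom 7: C, bond orders sum to 2 (valence 4) → 2 H
  atom 8: C, bond orders sum to 2 (valence 4) → 2 H
  atom 9: C, bond orders sum to 1 (valence 4) → 3 H
Total hydrogens: 14.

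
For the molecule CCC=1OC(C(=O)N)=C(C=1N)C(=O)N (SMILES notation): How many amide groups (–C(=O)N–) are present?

The amide motif appears at heavy-atom positions 6, 12 in the SMILES.
Other groups present: 1 primary amine.
Amide count: 2.

2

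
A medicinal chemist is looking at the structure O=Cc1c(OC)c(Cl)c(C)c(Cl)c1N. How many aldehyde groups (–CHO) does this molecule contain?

1

The aldehyde motif appears at heavy-atom position 2 in the SMILES.
Other groups present: 1 ether, 1 primary amine.
Aldehyde count: 1.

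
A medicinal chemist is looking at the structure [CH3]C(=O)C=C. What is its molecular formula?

Walk through each heavy atom and fill implicit hydrogens from standard valence (C 4, N 3, O 2, S 2, halogen 1):
  atom 1: C with explicit H count 3
  atom 2: C, bond orders sum to 4 (valence 4) → 0 H
  atom 3: O, bond orders sum to 2 (valence 2) → 0 H
  atom 4: C, bond orders sum to 3 (valence 4) → 1 H
  atom 5: C, bond orders sum to 2 (valence 4) → 2 H
Totals → C:4, H:6, O:1.

C4H6O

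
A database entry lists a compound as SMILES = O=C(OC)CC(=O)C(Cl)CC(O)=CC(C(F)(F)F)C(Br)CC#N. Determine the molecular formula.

C13H14BrClF3NO4

Walk through each heavy atom and fill implicit hydrogens from standard valence (C 4, N 3, O 2, S 2, halogen 1):
  atom 1: O, bond orders sum to 2 (valence 2) → 0 H
  atom 2: C, bond orders sum to 4 (valence 4) → 0 H
  atom 3: O, bond orders sum to 2 (valence 2) → 0 H
  atom 4: C, bond orders sum to 1 (valence 4) → 3 H
  atom 5: C, bond orders sum to 2 (valence 4) → 2 H
  atom 6: C, bond orders sum to 4 (valence 4) → 0 H
  atom 7: O, bond orders sum to 2 (valence 2) → 0 H
  atom 8: C, bond orders sum to 3 (valence 4) → 1 H
  atom 9: Cl (halogen, monovalent) → 0 H
  atom 10: C, bond orders sum to 2 (valence 4) → 2 H
  atom 11: C, bond orders sum to 4 (valence 4) → 0 H
  atom 12: O, bond orders sum to 1 (valence 2) → 1 H
  atom 13: C, bond orders sum to 3 (valence 4) → 1 H
  atom 14: C, bond orders sum to 3 (valence 4) → 1 H
  atom 15: C, bond orders sum to 4 (valence 4) → 0 H
  atom 16: F (halogen, monovalent) → 0 H
  atom 17: F (halogen, monovalent) → 0 H
  atom 18: F (halogen, monovalent) → 0 H
  atom 19: C, bond orders sum to 3 (valence 4) → 1 H
  atom 20: Br (halogen, monovalent) → 0 H
  atom 21: C, bond orders sum to 2 (valence 4) → 2 H
  atom 22: C, bond orders sum to 4 (valence 4) → 0 H
  atom 23: N, bond orders sum to 3 (valence 3) → 0 H
Totals → C:13, H:14, Br:1, Cl:1, F:3, N:1, O:4.
In Hill order: C13H14BrClF3NO4.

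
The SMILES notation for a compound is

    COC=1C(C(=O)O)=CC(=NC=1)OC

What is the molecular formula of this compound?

C8H9NO4

Walk through each heavy atom and fill implicit hydrogens from standard valence (C 4, N 3, O 2, S 2, halogen 1):
  atom 1: C, bond orders sum to 1 (valence 4) → 3 H
  atom 2: O, bond orders sum to 2 (valence 2) → 0 H
  atom 3: C, bond orders sum to 4 (valence 4) → 0 H
  atom 4: C, bond orders sum to 4 (valence 4) → 0 H
  atom 5: C, bond orders sum to 4 (valence 4) → 0 H
  atom 6: O, bond orders sum to 2 (valence 2) → 0 H
  atom 7: O, bond orders sum to 1 (valence 2) → 1 H
  atom 8: C, bond orders sum to 3 (valence 4) → 1 H
  atom 9: C, bond orders sum to 4 (valence 4) → 0 H
  atom 10: N, bond orders sum to 3 (valence 3) → 0 H
  atom 11: C, bond orders sum to 3 (valence 4) → 1 H
  atom 12: O, bond orders sum to 2 (valence 2) → 0 H
  atom 13: C, bond orders sum to 1 (valence 4) → 3 H
Totals → C:8, H:9, N:1, O:4.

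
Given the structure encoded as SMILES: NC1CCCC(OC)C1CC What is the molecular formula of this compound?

C9H19NO

Walk through each heavy atom and fill implicit hydrogens from standard valence (C 4, N 3, O 2, S 2, halogen 1):
  atom 1: N, bond orders sum to 1 (valence 3) → 2 H
  atom 2: C, bond orders sum to 3 (valence 4) → 1 H
  atom 3: C, bond orders sum to 2 (valence 4) → 2 H
  atom 4: C, bond orders sum to 2 (valence 4) → 2 H
  atom 5: C, bond orders sum to 2 (valence 4) → 2 H
  atom 6: C, bond orders sum to 3 (valence 4) → 1 H
  atom 7: O, bond orders sum to 2 (valence 2) → 0 H
  atom 8: C, bond orders sum to 1 (valence 4) → 3 H
  atom 9: C, bond orders sum to 3 (valence 4) → 1 H
  atom 10: C, bond orders sum to 2 (valence 4) → 2 H
  atom 11: C, bond orders sum to 1 (valence 4) → 3 H
Totals → C:9, H:19, N:1, O:1.
In Hill order: C9H19NO.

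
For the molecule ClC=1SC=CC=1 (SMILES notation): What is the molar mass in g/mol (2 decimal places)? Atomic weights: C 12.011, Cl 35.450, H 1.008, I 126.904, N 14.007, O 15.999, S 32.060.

First, the molecular formula is C4H3ClS (counting implicit H from valence).
  C: 4 × 12.011 = 48.044
  Cl: 1 × 35.450 = 35.450
  H: 3 × 1.008 = 3.024
  S: 1 × 32.060 = 32.060
Sum: 4×12.011 + 1×35.450 + 3×1.008 + 1×32.060 = 118.578 → 118.58 g/mol.

118.58 g/mol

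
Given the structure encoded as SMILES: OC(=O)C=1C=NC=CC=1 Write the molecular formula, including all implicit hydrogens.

Walk through each heavy atom and fill implicit hydrogens from standard valence (C 4, N 3, O 2, S 2, halogen 1):
  atom 1: O, bond orders sum to 1 (valence 2) → 1 H
  atom 2: C, bond orders sum to 4 (valence 4) → 0 H
  atom 3: O, bond orders sum to 2 (valence 2) → 0 H
  atom 4: C, bond orders sum to 4 (valence 4) → 0 H
  atom 5: C, bond orders sum to 3 (valence 4) → 1 H
  atom 6: N, bond orders sum to 3 (valence 3) → 0 H
  atom 7: C, bond orders sum to 3 (valence 4) → 1 H
  atom 8: C, bond orders sum to 3 (valence 4) → 1 H
  atom 9: C, bond orders sum to 3 (valence 4) → 1 H
Totals → C:6, H:5, N:1, O:2.

C6H5NO2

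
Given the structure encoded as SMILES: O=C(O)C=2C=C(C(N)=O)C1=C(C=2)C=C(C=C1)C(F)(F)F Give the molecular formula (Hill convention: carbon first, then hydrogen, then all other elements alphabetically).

Walk through each heavy atom and fill implicit hydrogens from standard valence (C 4, N 3, O 2, S 2, halogen 1):
  atom 1: O, bond orders sum to 2 (valence 2) → 0 H
  atom 2: C, bond orders sum to 4 (valence 4) → 0 H
  atom 3: O, bond orders sum to 1 (valence 2) → 1 H
  atom 4: C, bond orders sum to 4 (valence 4) → 0 H
  atom 5: C, bond orders sum to 3 (valence 4) → 1 H
  atom 6: C, bond orders sum to 4 (valence 4) → 0 H
  atom 7: C, bond orders sum to 4 (valence 4) → 0 H
  atom 8: N, bond orders sum to 1 (valence 3) → 2 H
  atom 9: O, bond orders sum to 2 (valence 2) → 0 H
  atom 10: C, bond orders sum to 4 (valence 4) → 0 H
  atom 11: C, bond orders sum to 4 (valence 4) → 0 H
  atom 12: C, bond orders sum to 3 (valence 4) → 1 H
  atom 13: C, bond orders sum to 3 (valence 4) → 1 H
  atom 14: C, bond orders sum to 4 (valence 4) → 0 H
  atom 15: C, bond orders sum to 3 (valence 4) → 1 H
  atom 16: C, bond orders sum to 3 (valence 4) → 1 H
  atom 17: C, bond orders sum to 4 (valence 4) → 0 H
  atom 18: F (halogen, monovalent) → 0 H
  atom 19: F (halogen, monovalent) → 0 H
  atom 20: F (halogen, monovalent) → 0 H
Totals → C:13, H:8, F:3, N:1, O:3.
In Hill order: C13H8F3NO3.

C13H8F3NO3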